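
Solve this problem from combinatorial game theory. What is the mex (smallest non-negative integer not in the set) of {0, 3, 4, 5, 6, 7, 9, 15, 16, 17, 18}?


Set = {0, 3, 4, 5, 6, 7, 9, 15, 16, 17, 18}
0 is in the set.
1 is NOT in the set. This is the mex.
mex = 1

1


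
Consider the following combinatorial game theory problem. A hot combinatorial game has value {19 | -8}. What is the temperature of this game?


The game is {19 | -8}, a switch {a | b} with numbers a > b.
Cooling {a | b} by t gives {a - t | b + t}, which stops being hot when a - t = b + t, i.e. at t = (a - b)/2. So the temperature of a switch is (a - b)/2.
Temperature = (Left option - Right option) / 2
= (19 - (-8)) / 2
= 27 / 2
= 27/2

27/2


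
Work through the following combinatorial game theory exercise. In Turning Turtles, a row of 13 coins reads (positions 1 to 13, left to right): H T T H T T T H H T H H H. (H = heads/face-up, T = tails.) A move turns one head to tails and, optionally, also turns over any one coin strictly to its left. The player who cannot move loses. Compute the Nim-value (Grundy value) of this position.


Coins: H T T H T T T H H T H H H
Key fact: a single head at position k behaves exactly like a Nim heap of size k (turning it to T and optionally flipping a coin at j < k corresponds to moving the heap from k to j, or to 0), and heads combine as a disjunctive sum (two heads at the same place would cancel, matching j XOR j = 0). So the Nim-value is the XOR of the 1-indexed positions of the heads.
Face-up positions (1-indexed): [1, 4, 8, 9, 11, 12, 13]
XOR 0 with 1: 0 XOR 1 = 1
XOR 1 with 4: 1 XOR 4 = 5
XOR 5 with 8: 5 XOR 8 = 13
XOR 13 with 9: 13 XOR 9 = 4
XOR 4 with 11: 4 XOR 11 = 15
XOR 15 with 12: 15 XOR 12 = 3
XOR 3 with 13: 3 XOR 13 = 14
Nim-value = 14

14


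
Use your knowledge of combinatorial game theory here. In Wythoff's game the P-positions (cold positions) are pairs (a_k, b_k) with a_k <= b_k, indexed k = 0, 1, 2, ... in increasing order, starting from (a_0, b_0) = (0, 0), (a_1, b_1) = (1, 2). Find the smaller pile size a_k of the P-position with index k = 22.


By Wythoff's theorem, a_k = floor(k * phi) and b_k = floor(k * phi^2) = a_k + k, where phi = (1 + sqrt(5))/2 is the golden ratio.
phi = (1 + sqrt(5))/2 = 1.618034
k = 22
k * phi = 22 * 1.618034 = 35.596748
a_22 = floor(k * phi) = 35

35


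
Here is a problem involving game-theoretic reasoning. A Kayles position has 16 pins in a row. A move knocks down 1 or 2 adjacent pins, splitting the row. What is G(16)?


Kayles: a move removes 1 or 2 adjacent pins from a contiguous row.
Removing pins from a row of k leaves two independent rows (a, b) with a + b = k - 1 (one pin) or a + b = k - 2 (two pins); an end removal gives a = 0.
By Sprague-Grundy, G(k) = mex{ G(a) XOR G(b) } over all these splits. G(0) = 0.
G(1): splits (0,0):0^0=0 -> mex({0}) = 1
G(2): splits (0,1):0^1=1 (0,0):0^0=0 -> mex({0, 1}) = 2
G(3): splits (0,2):0^2=2 (1,1):1^1=0 (0,1):0^1=1 -> mex({0, 1, 2}) = 3
G(4): splits (0,3):0^3=3 (1,2):1^2=3 (0,2):0^2=2 (1,1):1^1=0 -> mex({0, 2, 3}) = 1
G(5): splits (0,4):0^1=1 (1,3):1^3=2 (2,2):2^2=0 (0,3):0^3=3 (1,2):1^2=3 -> mex({0, 1, 2, 3}) = 4
G(6) = mex({0, 1, 2, 4}) = 3
G(7) = mex({0, 1, 3, 4, 5}) = 2
G(8) = mex({0, 2, 3, 5, 6}) = 1
G(9) = mex({0, 1, 2, 3, 6, 7}) = 4
G(10) = mex({0, 1, 3, 4, 5, 7}) = 2
G(11) = mex({0, 1, 2, 3, 4, 5}) = 6
G(12) = mex({0, 1, 2, 3, 5, 6, 7}) = 4
G(13) = mex({0, 2, 3, 4, 6, 7}) = 1
G(14) = mex({0, 1, 4, 5, 6, 7}) = 2
G(15) = mex({0, 1, 2, 3, 4, 5, 6}) = 7
G(16) = mex({0, 2, 3, 5, 6, 7}) = 1
Therefore G(16) = 1.

1


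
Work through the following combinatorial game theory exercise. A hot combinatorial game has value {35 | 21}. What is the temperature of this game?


The game is {35 | 21}, a switch {a | b} with numbers a > b.
Cooling {a | b} by t gives {a - t | b + t}, which stops being hot when a - t = b + t, i.e. at t = (a - b)/2. So the temperature of a switch is (a - b)/2.
Temperature = (Left option - Right option) / 2
= (35 - (21)) / 2
= 14 / 2
= 7

7


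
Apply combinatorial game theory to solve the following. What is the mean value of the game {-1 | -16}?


Game = {-1 | -16}, a switch {a | b} with numbers a > b.
Its thermograph has left wall a - t and right wall b + t, which meet at t = (a - b)/2, where both equal (a + b)/2. So the mast (mean value) is at (a + b)/2.
Mean = (-1 + (-16))/2 = -17/2 = -17/2

-17/2


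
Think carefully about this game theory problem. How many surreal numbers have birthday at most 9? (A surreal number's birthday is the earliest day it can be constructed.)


Day 0: {|} = 0 is born. Count = 1.
Day n: the number of surreal numbers born by day n is 2^(n+1) - 1.
By day 0: 2^1 - 1 = 1
By day 1: 2^2 - 1 = 3
By day 2: 2^3 - 1 = 7
By day 3: 2^4 - 1 = 15
By day 4: 2^5 - 1 = 31
By day 5: 2^6 - 1 = 63
By day 6: 2^7 - 1 = 127
By day 7: 2^8 - 1 = 255
By day 8: 2^9 - 1 = 511
By day 9: 2^10 - 1 = 1023
By day 9: 1023 surreal numbers.

1023


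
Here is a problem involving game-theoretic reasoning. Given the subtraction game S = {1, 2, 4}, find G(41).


The subtraction set is S = {1, 2, 4}.
G(k) = mex{ G(k - s) : s in S, s <= k }. We compute iteratively: G(0) = 0.
G(1) = mex({0}) = 1
G(2) = mex({0, 1}) = 2
G(3) = mex({1, 2}) = 0
G(4) = mex({0, 2}) = 1
G(5) = mex({0, 1}) = 2
G(6) = mex({1, 2}) = 0
Observe that G(3)..G(6) = 0, 1, 2, 0 repeats G(0)..G(3) = 0, 1, 2, 0.
For k >= max(S) = 4, G(k) is determined by the previous 4 values G(k-4)..G(k-1); a window of 4 consecutive values has recurred shifted by 3, so by induction G(k + 3) = G(k) for all k >= 0: the sequence is periodic from the start with period 3.
One period: G(0..2) = 0, 1, 2.
41 mod 3 = 2, so G(41) = G(2) = 2.

2


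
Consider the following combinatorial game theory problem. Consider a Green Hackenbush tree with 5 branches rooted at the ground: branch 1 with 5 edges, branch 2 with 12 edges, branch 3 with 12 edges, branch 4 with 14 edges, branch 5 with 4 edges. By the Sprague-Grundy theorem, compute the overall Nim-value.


The tree has 5 branches from the ground vertex.
In Green Hackenbush, the Nim-value of a simple path of length k is k.
Branch 1: length 5, Nim-value = 5
Branch 2: length 12, Nim-value = 12
Branch 3: length 12, Nim-value = 12
Branch 4: length 14, Nim-value = 14
Branch 5: length 4, Nim-value = 4
Total Nim-value = XOR of all branch values:
0 XOR 5 = 5
5 XOR 12 = 9
9 XOR 12 = 5
5 XOR 14 = 11
11 XOR 4 = 15
Nim-value of the tree = 15

15


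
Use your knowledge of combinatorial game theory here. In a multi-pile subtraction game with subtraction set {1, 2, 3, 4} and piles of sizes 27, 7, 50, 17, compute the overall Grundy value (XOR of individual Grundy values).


Subtraction set: {1, 2, 3, 4}
For this subtraction set, G(n) = n mod 5 (period = max + 1 = 5).
Pile 1 (size 27): G(27) = 27 mod 5 = 2
Pile 2 (size 7): G(7) = 7 mod 5 = 2
Pile 3 (size 50): G(50) = 50 mod 5 = 0
Pile 4 (size 17): G(17) = 17 mod 5 = 2
Total Grundy value = XOR of all: 2 XOR 2 XOR 0 XOR 2 = 2

2


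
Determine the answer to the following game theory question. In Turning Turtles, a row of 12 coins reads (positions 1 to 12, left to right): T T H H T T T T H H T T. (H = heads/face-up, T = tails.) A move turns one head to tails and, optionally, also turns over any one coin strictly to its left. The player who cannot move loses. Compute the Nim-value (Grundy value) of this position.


Coins: T T H H T T T T H H T T
Key fact: a single head at position k behaves exactly like a Nim heap of size k (turning it to T and optionally flipping a coin at j < k corresponds to moving the heap from k to j, or to 0), and heads combine as a disjunctive sum (two heads at the same place would cancel, matching j XOR j = 0). So the Nim-value is the XOR of the 1-indexed positions of the heads.
Face-up positions (1-indexed): [3, 4, 9, 10]
XOR 0 with 3: 0 XOR 3 = 3
XOR 3 with 4: 3 XOR 4 = 7
XOR 7 with 9: 7 XOR 9 = 14
XOR 14 with 10: 14 XOR 10 = 4
Nim-value = 4

4


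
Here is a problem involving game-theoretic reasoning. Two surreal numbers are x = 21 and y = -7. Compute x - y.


x = 21, y = -7
x - y = 21 - -7 = 28

28


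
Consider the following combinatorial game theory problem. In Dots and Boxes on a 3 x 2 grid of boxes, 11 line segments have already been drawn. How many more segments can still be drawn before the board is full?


Grid: 3 x 2 boxes, i.e. 4 rows and 3 columns of dots.
Horizontal edges: (rows + 1) * cols = 4 * 2 = 8
Vertical edges: rows * (cols + 1) = 3 * 3 = 9
Total edges: 8 + 9 = 17
Edges drawn: 11
Remaining: 17 - 11 = 6

6


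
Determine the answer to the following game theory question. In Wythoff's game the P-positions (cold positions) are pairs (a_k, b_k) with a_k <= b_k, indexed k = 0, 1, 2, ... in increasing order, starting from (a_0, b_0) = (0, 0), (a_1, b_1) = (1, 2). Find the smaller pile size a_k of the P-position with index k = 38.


By Wythoff's theorem, a_k = floor(k * phi) and b_k = floor(k * phi^2) = a_k + k, where phi = (1 + sqrt(5))/2 is the golden ratio.
phi = (1 + sqrt(5))/2 = 1.618034
k = 38
k * phi = 38 * 1.618034 = 61.485292
a_38 = floor(k * phi) = 61

61


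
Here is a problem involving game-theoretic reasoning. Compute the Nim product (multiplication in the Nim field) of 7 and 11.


Nim multiplication is bilinear over XOR: (u XOR v) * w = (u*w) XOR (v*w).
So we split each operand into its bit components and XOR the pairwise Nim products.
7 = 1 + 2 + 4 (as XOR of powers of 2).
11 = 1 + 2 + 8 (as XOR of powers of 2).
Using the standard Nim-product table on single bits:
  2*2 = 3,   2*4 = 8,   2*8 = 12,
  4*4 = 6,   4*8 = 11,  8*8 = 13,
and  1*x = x (identity), k*l = l*k (commutative).
Pairwise Nim products:
  1 * 1 = 1
  1 * 2 = 2
  1 * 8 = 8
  2 * 1 = 2
  2 * 2 = 3
  2 * 8 = 12
  4 * 1 = 4
  4 * 2 = 8
  4 * 8 = 11
XOR them: 1 XOR 2 XOR 8 XOR 2 XOR 3 XOR 12 XOR 4 XOR 8 XOR 11 = 1.
Result: 7 * 11 = 1 (in Nim).

1


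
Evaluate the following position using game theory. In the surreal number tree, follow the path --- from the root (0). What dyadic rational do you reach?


Sign expansion: ---
Rule: track bounds (lo, hi), initially (-inf, +inf). On '+', the current value becomes lo and we move to the simplest number in (value, hi): value + 1 if hi = +inf, otherwise the midpoint (value + hi)/2. On '-', the current value becomes hi and we move to value - 1 if lo = -inf, otherwise the midpoint (lo + value)/2.
Start at 0.
Step 1: sign = -, move left. Bounds: (-inf, 0). Value = -1
Step 2: sign = -, move left. Bounds: (-inf, -1). Value = -2
Step 3: sign = -, move left. Bounds: (-inf, -2). Value = -3
The surreal number with sign expansion --- is -3.

-3


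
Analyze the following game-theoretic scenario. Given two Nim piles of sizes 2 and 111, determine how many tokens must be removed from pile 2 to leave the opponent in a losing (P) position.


Piles: 2 and 111
Current XOR: 2 XOR 111 = 109 (non-zero, so this is an N-position).
To make the XOR zero, we need to find a move that balances the piles.
For pile 2 (size 111): target = 111 XOR 109 = 2
We reduce pile 2 from 111 to 2.
Tokens removed: 111 - 2 = 109
Verification: 2 XOR 2 = 0

109


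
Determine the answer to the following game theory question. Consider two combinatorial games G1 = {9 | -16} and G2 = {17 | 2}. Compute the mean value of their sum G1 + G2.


G1 = {9 | -16}, G2 = {17 | 2}
Each is a switch {a | b} with numbers a > b; its mean value is (a + b)/2, and mean value is additive over game sums: m(G1 + G2) = m(G1) + m(G2).
Mean of G1 = (9 + (-16))/2 = -7/2 = -7/2
Mean of G2 = (17 + (2))/2 = 19/2 = 19/2
Mean of G1 + G2 = -7/2 + 19/2 = 6

6


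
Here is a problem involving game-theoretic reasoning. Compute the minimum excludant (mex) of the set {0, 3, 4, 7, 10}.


Set = {0, 3, 4, 7, 10}
0 is in the set.
1 is NOT in the set. This is the mex.
mex = 1

1


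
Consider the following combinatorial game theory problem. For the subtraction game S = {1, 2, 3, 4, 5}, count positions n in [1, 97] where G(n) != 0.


Subtraction set S = {1, 2, 3, 4, 5}, so G(n) = n mod 6.
G(n) = 0 when n is a multiple of 6.
Multiples of 6 in [1, 97]: 16
N-positions (nonzero Grundy) = 97 - 16 = 81

81


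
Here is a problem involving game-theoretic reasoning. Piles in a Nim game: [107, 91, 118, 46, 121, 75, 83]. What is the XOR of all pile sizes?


We need the XOR (exclusive or) of all pile sizes.
After XOR-ing pile 1 (size 107): 0 XOR 107 = 107
After XOR-ing pile 2 (size 91): 107 XOR 91 = 48
After XOR-ing pile 3 (size 118): 48 XOR 118 = 70
After XOR-ing pile 4 (size 46): 70 XOR 46 = 104
After XOR-ing pile 5 (size 121): 104 XOR 121 = 17
After XOR-ing pile 6 (size 75): 17 XOR 75 = 90
After XOR-ing pile 7 (size 83): 90 XOR 83 = 9
The Nim-value of this position is 9.

9


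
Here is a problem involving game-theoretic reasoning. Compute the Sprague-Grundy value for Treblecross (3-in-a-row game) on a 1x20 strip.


Treblecross: place X on empty cells; 3-in-a-row wins.
Playing within two cells of an existing X lets the opponent win at once, so sensible play treats the cells i-2..i+2 around each X as dead. The player left with no safe cell loses, so this is a normal-play take-away game on strips of safe cells.
Placing X at cell i (0-indexed) of a strip of k safe cells leaves independent strips of sizes max(0, i-2) and max(0, k-i-3). Hence G(k) = mex{ G(max(0,i-2)) XOR G(max(0,k-i-3)) : 0 <= i < k }, with G(0) = 0.
G(1): splits (0,0):0^0=0 -> mex({0}) = 1
G(2): splits (0,0):0^0=0 -> mex({0}) = 1
G(3): splits (0,0):0^0=0 -> mex({0}) = 1
G(4): splits (0,1):0^1=1 (0,0):0^0=0 -> mex({0, 1}) = 2
G(5): splits (0,2):0^1=1 (0,1):0^1=1 (0,0):0^0=0 -> mex({0, 1}) = 2
G(6) = mex({1}) = 0
G(7) = mex({0, 1, 2}) = 3
G(8) = mex({0, 1, 2}) = 3
G(9) = mex({0, 2}) = 1
G(10) = mex({0, 2, 3}) = 1
G(11) = mex({0, 3}) = 1
G(12) = mex({1, 3}) = 0
G(13) = mex({0, 1, 2, 3}) = 4
G(14) = mex({0, 1, 2}) = 3
G(15) = mex({0, 1, 2}) = 3
G(16) = mex({0, 1, 2, 4}) = 3
G(17) = mex({0, 1, 3, 4}) = 2
G(18) = mex({0, 1, 3, 4}) = 2
G(19) = mex({0, 1, 3, 5}) = 2
G(20) = mex({0, 1, 2, 3, 5}) = 4
Therefore G(20) = 4.

4


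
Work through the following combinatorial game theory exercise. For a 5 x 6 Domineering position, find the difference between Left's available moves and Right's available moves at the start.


Board is 5 x 6 (rows x cols).
Left (vertical) placements: (rows-1) * cols = 4 * 6 = 24
Right (horizontal) placements: rows * (cols-1) = 5 * 5 = 25
Advantage = Left - Right = 24 - 25 = -1

-1


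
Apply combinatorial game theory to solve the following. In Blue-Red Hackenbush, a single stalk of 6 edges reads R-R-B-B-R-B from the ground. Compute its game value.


Edges (from ground): R-R-B-B-R-B
By Berlekamp's sign-expansion rule, a Blue-Red Hackenbush stalk has the value of the surreal number whose sign sequence is the edge sequence with B -> + and R -> -.
Sign sequence: --++-+
Trace the sign expansion in the surreal number tree, starting from 0:
Edge 1: R (sign -) -> bounds (-inf, 0), value = -1
Edge 2: R (sign -) -> bounds (-inf, -1), value = -2
Edge 3: B (sign +) -> bounds (-2, -1), value = -3/2
Edge 4: B (sign +) -> bounds (-3/2, -1), value = -5/4
Edge 5: R (sign -) -> bounds (-3/2, -5/4), value = -11/8
Edge 6: B (sign +) -> bounds (-11/8, -5/4), value = -21/16
Game value = -21/16

-21/16


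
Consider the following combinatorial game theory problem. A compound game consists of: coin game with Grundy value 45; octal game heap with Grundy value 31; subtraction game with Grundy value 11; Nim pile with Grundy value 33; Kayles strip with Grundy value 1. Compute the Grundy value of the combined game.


By the Sprague-Grundy theorem, the Grundy value of a sum of games is the XOR of individual Grundy values.
coin game: Grundy value = 45. Running XOR: 0 XOR 45 = 45
octal game heap: Grundy value = 31. Running XOR: 45 XOR 31 = 50
subtraction game: Grundy value = 11. Running XOR: 50 XOR 11 = 57
Nim pile: Grundy value = 33. Running XOR: 57 XOR 33 = 24
Kayles strip: Grundy value = 1. Running XOR: 24 XOR 1 = 25
The combined Grundy value is 25.

25


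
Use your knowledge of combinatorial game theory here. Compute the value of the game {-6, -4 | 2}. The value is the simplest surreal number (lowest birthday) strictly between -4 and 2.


Left options: {-6, -4}, max = -4
Right options: {2}, min = 2
All options are numbers and max(Left) < min(Right), so by the simplicity theorem the value is the simplest (earliest-born) number strictly between -4 and 2.
Integers -3 through 1 all lie strictly between -4 and 2.
Among integers, the simplest (lowest birthday = smallest |n|; 0 is born on day 0, +-n on day n) is 0.
No non-integer in the interval can be simpler: if x is a non-integer in the interval, then floor(x) or ceil(x) also lies in the interval (the interval contains an integer), and both are proper prefixes of x's sign expansion, i.e. born earlier. So the game value is 0.
Game value = 0

0


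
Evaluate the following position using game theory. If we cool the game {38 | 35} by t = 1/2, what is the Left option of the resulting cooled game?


Original game: {38 | 35} (a switch {a | b} with a > b).
Cooling by t (for t below the temperature (a - b)/2 = 3/2) taxes each move by t: {a | b} cooled by t is {a - t | b + t}.
Cooling amount: t = 1/2
Cooled Left option: 38 - 1/2 = 75/2
Cooled Right option: 35 + 1/2 = 71/2
Cooled game: {75/2 | 71/2}
Left option = 75/2

75/2


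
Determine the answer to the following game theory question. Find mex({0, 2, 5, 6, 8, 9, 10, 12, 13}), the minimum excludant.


Set = {0, 2, 5, 6, 8, 9, 10, 12, 13}
0 is in the set.
1 is NOT in the set. This is the mex.
mex = 1

1


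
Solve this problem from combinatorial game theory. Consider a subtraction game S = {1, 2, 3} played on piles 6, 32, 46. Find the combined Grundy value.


Subtraction set: {1, 2, 3}
For this subtraction set, G(n) = n mod 4 (period = max + 1 = 4).
Pile 1 (size 6): G(6) = 6 mod 4 = 2
Pile 2 (size 32): G(32) = 32 mod 4 = 0
Pile 3 (size 46): G(46) = 46 mod 4 = 2
Total Grundy value = XOR of all: 2 XOR 0 XOR 2 = 0

0


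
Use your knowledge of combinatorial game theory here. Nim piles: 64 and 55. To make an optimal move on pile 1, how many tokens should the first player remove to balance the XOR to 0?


Piles: 64 and 55
Current XOR: 64 XOR 55 = 119 (non-zero, so this is an N-position).
To make the XOR zero, we need to find a move that balances the piles.
For pile 1 (size 64): target = 64 XOR 119 = 55
We reduce pile 1 from 64 to 55.
Tokens removed: 64 - 55 = 9
Verification: 55 XOR 55 = 0

9


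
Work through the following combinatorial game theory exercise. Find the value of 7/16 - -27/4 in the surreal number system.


x = 7/16, y = -27/4
Converting to common denominator: 16
x = 7/16, y = -108/16
x - y = 7/16 - -27/4 = 115/16

115/16


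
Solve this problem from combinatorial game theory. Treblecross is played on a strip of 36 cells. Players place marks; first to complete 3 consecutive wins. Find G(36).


Treblecross: place X on empty cells; 3-in-a-row wins.
Playing within two cells of an existing X lets the opponent win at once, so sensible play treats the cells i-2..i+2 around each X as dead. The player left with no safe cell loses, so this is a normal-play take-away game on strips of safe cells.
Placing X at cell i (0-indexed) of a strip of k safe cells leaves independent strips of sizes max(0, i-2) and max(0, k-i-3). Hence G(k) = mex{ G(max(0,i-2)) XOR G(max(0,k-i-3)) : 0 <= i < k }, with G(0) = 0.
G(1): splits (0,0):0^0=0 -> mex({0}) = 1
G(2): splits (0,0):0^0=0 -> mex({0}) = 1
G(3): splits (0,0):0^0=0 -> mex({0}) = 1
G(4): splits (0,1):0^1=1 (0,0):0^0=0 -> mex({0, 1}) = 2
G(5): splits (0,2):0^1=1 (0,1):0^1=1 (0,0):0^0=0 -> mex({0, 1}) = 2
G(6) = mex({1}) = 0
G(7) = mex({0, 1, 2}) = 3
G(8) = mex({0, 1, 2}) = 3
G(9) = mex({0, 2}) = 1
G(10) = mex({0, 2, 3}) = 1
G(11) = mex({0, 3}) = 1
G(12) = mex({1, 3}) = 0
G(13) = mex({0, 1, 2, 3}) = 4
G(14) = mex({0, 1, 2}) = 3
G(15) = mex({0, 1, 2}) = 3
G(16) = mex({0, 1, 2, 4}) = 3
G(17) = mex({0, 1, 3, 4}) = 2
G(18) = mex({0, 1, 3, 4}) = 2
G(19) = mex({0, 1, 3, 5}) = 2
G(20) = mex({0, 1, 2, 3, 5}) = 4
G(21) = mex({0, 1, 2, 3, 5}) = 4
G(22) = mex({1, 2, 6}) = 0
G(23) = mex({0, 1, 2, 3, 4, 6}) = 5
G(24) = mex({0, 1, 2, 3, 4}) = 5
G(25) = mex({0, 1, 3, 4, 7}) = 2
G(26) = mex({0, 1, 3, 4, 5, 7}) = 2
G(27) = mex({0, 1, 3, 5}) = 2
G(28) = mex({0, 1, 2, 5}) = 3
G(29) = mex({0, 1, 2, 4, 5, 6}) = 3
G(30) = mex({1, 2, 4, 6}) = 0
G(31) = mex({0, 1, 2, 3, 4, 6}) = 5
G(32) = mex({1, 2, 3, 4, 7}) = 0
G(33) = mex({0, 3, 7}) = 1
G(34) = mex({0, 2, 3, 5, 7}) = 1
G(35) = mex({0, 2, 3, 5, 6}) = 1
G(36) = mex({0, 1, 2, 5, 6}) = 3
Therefore G(36) = 3.

3


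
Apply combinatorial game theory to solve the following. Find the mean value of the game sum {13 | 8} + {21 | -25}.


G1 = {13 | 8}, G2 = {21 | -25}
Each is a switch {a | b} with numbers a > b; its mean value is (a + b)/2, and mean value is additive over game sums: m(G1 + G2) = m(G1) + m(G2).
Mean of G1 = (13 + (8))/2 = 21/2 = 21/2
Mean of G2 = (21 + (-25))/2 = -4/2 = -2
Mean of G1 + G2 = 21/2 + -2 = 17/2

17/2


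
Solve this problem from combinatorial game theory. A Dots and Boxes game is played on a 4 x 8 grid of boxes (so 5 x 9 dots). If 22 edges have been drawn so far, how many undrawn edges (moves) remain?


Grid: 4 x 8 boxes, i.e. 5 rows and 9 columns of dots.
Horizontal edges: (rows + 1) * cols = 5 * 8 = 40
Vertical edges: rows * (cols + 1) = 4 * 9 = 36
Total edges: 40 + 36 = 76
Edges drawn: 22
Remaining: 76 - 22 = 54

54


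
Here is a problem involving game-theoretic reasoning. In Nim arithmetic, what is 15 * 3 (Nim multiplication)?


Nim multiplication is bilinear over XOR: (u XOR v) * w = (u*w) XOR (v*w).
So we split each operand into its bit components and XOR the pairwise Nim products.
15 = 1 + 2 + 4 + 8 (as XOR of powers of 2).
3 = 1 + 2 (as XOR of powers of 2).
Using the standard Nim-product table on single bits:
  2*2 = 3,   2*4 = 8,   2*8 = 12,
  4*4 = 6,   4*8 = 11,  8*8 = 13,
and  1*x = x (identity), k*l = l*k (commutative).
Pairwise Nim products:
  1 * 1 = 1
  1 * 2 = 2
  2 * 1 = 2
  2 * 2 = 3
  4 * 1 = 4
  4 * 2 = 8
  8 * 1 = 8
  8 * 2 = 12
XOR them: 1 XOR 2 XOR 2 XOR 3 XOR 4 XOR 8 XOR 8 XOR 12 = 10.
Result: 15 * 3 = 10 (in Nim).

10


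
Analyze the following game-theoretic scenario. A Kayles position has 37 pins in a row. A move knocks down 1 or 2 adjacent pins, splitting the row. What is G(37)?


Kayles: a move removes 1 or 2 adjacent pins from a contiguous row.
Removing pins from a row of k leaves two independent rows (a, b) with a + b = k - 1 (one pin) or a + b = k - 2 (two pins); an end removal gives a = 0.
By Sprague-Grundy, G(k) = mex{ G(a) XOR G(b) } over all these splits. G(0) = 0.
G(1): splits (0,0):0^0=0 -> mex({0}) = 1
G(2): splits (0,1):0^1=1 (0,0):0^0=0 -> mex({0, 1}) = 2
G(3): splits (0,2):0^2=2 (1,1):1^1=0 (0,1):0^1=1 -> mex({0, 1, 2}) = 3
G(4): splits (0,3):0^3=3 (1,2):1^2=3 (0,2):0^2=2 (1,1):1^1=0 -> mex({0, 2, 3}) = 1
G(5): splits (0,4):0^1=1 (1,3):1^3=2 (2,2):2^2=0 (0,3):0^3=3 (1,2):1^2=3 -> mex({0, 1, 2, 3}) = 4
G(6) = mex({0, 1, 2, 4}) = 3
G(7) = mex({0, 1, 3, 4, 5}) = 2
G(8) = mex({0, 2, 3, 5, 6}) = 1
G(9) = mex({0, 1, 2, 3, 6, 7}) = 4
G(10) = mex({0, 1, 3, 4, 5, 7}) = 2
G(11) = mex({0, 1, 2, 3, 4, 5}) = 6
G(12) = mex({0, 1, 2, 3, 5, 6, 7}) = 4
G(13) = mex({0, 2, 3, 4, 6, 7}) = 1
G(14) = mex({0, 1, 4, 5, 6, 7}) = 2
G(15) = mex({0, 1, 2, 3, 4, 5, 6}) = 7
G(16) = mex({0, 2, 3, 5, 6, 7}) = 1
G(17) = mex({0, 1, 2, 3, 5, 6, 7}) = 4
G(18) = mex({0, 1, 2, 4, 5, 6}) = 3
G(19) = mex({0, 1, 3, 4, 5, 7}) = 2
G(20) = mex({0, 2, 3, 4, 5, 6, 7}) = 1
G(21) = mex({0, 1, 2, 3, 5, 6, 7}) = 4
G(22) = mex({0, 1, 2, 3, 4, 5, 7}) = 6
G(23) = mex({0, 1, 2, 3, 4, 5, 6}) = 7
G(24) = mex({0, 1, 2, 3, 5, 6, 7}) = 4
G(25) = mex({0, 2, 3, 4, 6, 7}) = 1
G(26) = mex({0, 1, 3, 4, 5, 6, 7}) = 2
G(27) = mex({0, 1, 2, 3, 4, 5, 6, 7}) = 8
G(28) = mex({0, 1, 2, 3, 4, 6, 7, 8}) = 5
G(29) = mex({0, 1, 2, 3, 5, 6, 7, 8, 9}) = 4
G(30) = mex({0, 1, 2, 3, 4, 5, 6, 9, 10}) = 7
G(31) = mex({0, 1, 3, 4, 5, 7, 10, 11}) = 2
G(32) = mex({0, 2, 3, 4, 5, 6, 7, 9, 11}) = 1
G(33) = mex({0, 1, 2, 3, 4, 5, 6, 7, 9, 12}) = 8
G(34) = mex({0, 1, 2, 3, 4, 5, 7, 8, 11, 12}) = 6
G(35) = mex({0, 1, 2, 3, 4, 5, 6, 8, 9, 10, 11}) = 7
G(36) = mex({0, 1, 2, 3, 5, 6, 7, 9, 10}) = 4
G(37) = mex({0, 2, 3, 4, 6, 7, 9, 10, 11, 12}) = 1
Therefore G(37) = 1.

1


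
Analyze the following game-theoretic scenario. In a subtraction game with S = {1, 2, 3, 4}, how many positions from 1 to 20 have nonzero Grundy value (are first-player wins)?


Subtraction set S = {1, 2, 3, 4}, so G(n) = n mod 5.
G(n) = 0 when n is a multiple of 5.
Multiples of 5 in [1, 20]: 4
N-positions (nonzero Grundy) = 20 - 4 = 16

16


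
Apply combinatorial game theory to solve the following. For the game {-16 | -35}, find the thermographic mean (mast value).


Game = {-16 | -35}, a switch {a | b} with numbers a > b.
Its thermograph has left wall a - t and right wall b + t, which meet at t = (a - b)/2, where both equal (a + b)/2. So the mast (mean value) is at (a + b)/2.
Mean = (-16 + (-35))/2 = -51/2 = -51/2

-51/2


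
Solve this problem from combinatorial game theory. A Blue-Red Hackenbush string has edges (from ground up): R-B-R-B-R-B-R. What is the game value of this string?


Edges (from ground): R-B-R-B-R-B-R
By Berlekamp's sign-expansion rule, a Blue-Red Hackenbush stalk has the value of the surreal number whose sign sequence is the edge sequence with B -> + and R -> -.
Sign sequence: -+-+-+-
Trace the sign expansion in the surreal number tree, starting from 0:
Edge 1: R (sign -) -> bounds (-inf, 0), value = -1
Edge 2: B (sign +) -> bounds (-1, 0), value = -1/2
Edge 3: R (sign -) -> bounds (-1, -1/2), value = -3/4
Edge 4: B (sign +) -> bounds (-3/4, -1/2), value = -5/8
Edge 5: R (sign -) -> bounds (-3/4, -5/8), value = -11/16
Edge 6: B (sign +) -> bounds (-11/16, -5/8), value = -21/32
Edge 7: R (sign -) -> bounds (-11/16, -21/32), value = -43/64
Game value = -43/64

-43/64


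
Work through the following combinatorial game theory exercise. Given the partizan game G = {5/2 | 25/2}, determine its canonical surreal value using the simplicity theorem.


Left options: {5/2}, max = 5/2
Right options: {25/2}, min = 25/2
All options are numbers and max(Left) < min(Right), so by the simplicity theorem the value is the simplest (earliest-born) number strictly between 5/2 and 25/2.
Integers 3 through 12 all lie strictly between 5/2 and 25/2.
Among integers, the simplest (lowest birthday = smallest |n|; 0 is born on day 0, +-n on day n) is 3.
No non-integer in the interval can be simpler: if x is a non-integer in the interval, then floor(x) or ceil(x) also lies in the interval (the interval contains an integer), and both are proper prefixes of x's sign expansion, i.e. born earlier. So the game value is 3.
Game value = 3

3


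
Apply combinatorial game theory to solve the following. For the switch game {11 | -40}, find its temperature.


The game is {11 | -40}, a switch {a | b} with numbers a > b.
Cooling {a | b} by t gives {a - t | b + t}, which stops being hot when a - t = b + t, i.e. at t = (a - b)/2. So the temperature of a switch is (a - b)/2.
Temperature = (Left option - Right option) / 2
= (11 - (-40)) / 2
= 51 / 2
= 51/2

51/2


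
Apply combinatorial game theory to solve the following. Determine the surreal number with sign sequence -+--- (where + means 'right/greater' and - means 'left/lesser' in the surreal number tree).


Sign expansion: -+---
Rule: track bounds (lo, hi), initially (-inf, +inf). On '+', the current value becomes lo and we move to the simplest number in (value, hi): value + 1 if hi = +inf, otherwise the midpoint (value + hi)/2. On '-', the current value becomes hi and we move to value - 1 if lo = -inf, otherwise the midpoint (lo + value)/2.
Start at 0.
Step 1: sign = -, move left. Bounds: (-inf, 0). Value = -1
Step 2: sign = +, move right. Bounds: (-1, 0). Value = -1/2
Step 3: sign = -, move left. Bounds: (-1, -1/2). Value = -3/4
Step 4: sign = -, move left. Bounds: (-1, -3/4). Value = -7/8
Step 5: sign = -, move left. Bounds: (-1, -7/8). Value = -15/16
The surreal number with sign expansion -+--- is -15/16.

-15/16


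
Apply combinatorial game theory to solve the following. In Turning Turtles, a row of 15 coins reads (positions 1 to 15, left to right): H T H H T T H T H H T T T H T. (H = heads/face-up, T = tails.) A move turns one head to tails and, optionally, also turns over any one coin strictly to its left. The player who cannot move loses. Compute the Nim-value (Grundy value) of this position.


Coins: H T H H T T H T H H T T T H T
Key fact: a single head at position k behaves exactly like a Nim heap of size k (turning it to T and optionally flipping a coin at j < k corresponds to moving the heap from k to j, or to 0), and heads combine as a disjunctive sum (two heads at the same place would cancel, matching j XOR j = 0). So the Nim-value is the XOR of the 1-indexed positions of the heads.
Face-up positions (1-indexed): [1, 3, 4, 7, 9, 10, 14]
XOR 0 with 1: 0 XOR 1 = 1
XOR 1 with 3: 1 XOR 3 = 2
XOR 2 with 4: 2 XOR 4 = 6
XOR 6 with 7: 6 XOR 7 = 1
XOR 1 with 9: 1 XOR 9 = 8
XOR 8 with 10: 8 XOR 10 = 2
XOR 2 with 14: 2 XOR 14 = 12
Nim-value = 12

12


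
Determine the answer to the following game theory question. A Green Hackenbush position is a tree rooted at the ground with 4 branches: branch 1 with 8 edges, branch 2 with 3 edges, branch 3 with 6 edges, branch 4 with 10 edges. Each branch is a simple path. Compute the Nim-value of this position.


The tree has 4 branches from the ground vertex.
In Green Hackenbush, the Nim-value of a simple path of length k is k.
Branch 1: length 8, Nim-value = 8
Branch 2: length 3, Nim-value = 3
Branch 3: length 6, Nim-value = 6
Branch 4: length 10, Nim-value = 10
Total Nim-value = XOR of all branch values:
0 XOR 8 = 8
8 XOR 3 = 11
11 XOR 6 = 13
13 XOR 10 = 7
Nim-value of the tree = 7

7


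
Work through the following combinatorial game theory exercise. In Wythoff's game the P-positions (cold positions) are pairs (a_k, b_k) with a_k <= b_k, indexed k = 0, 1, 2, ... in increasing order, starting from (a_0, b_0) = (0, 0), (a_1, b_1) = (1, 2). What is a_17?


By Wythoff's theorem, a_k = floor(k * phi) and b_k = floor(k * phi^2) = a_k + k, where phi = (1 + sqrt(5))/2 is the golden ratio.
phi = (1 + sqrt(5))/2 = 1.618034
k = 17
k * phi = 17 * 1.618034 = 27.506578
a_17 = floor(k * phi) = 27

27


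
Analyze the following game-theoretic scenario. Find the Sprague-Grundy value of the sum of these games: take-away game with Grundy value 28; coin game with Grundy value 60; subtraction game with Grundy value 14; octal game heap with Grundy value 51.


By the Sprague-Grundy theorem, the Grundy value of a sum of games is the XOR of individual Grundy values.
take-away game: Grundy value = 28. Running XOR: 0 XOR 28 = 28
coin game: Grundy value = 60. Running XOR: 28 XOR 60 = 32
subtraction game: Grundy value = 14. Running XOR: 32 XOR 14 = 46
octal game heap: Grundy value = 51. Running XOR: 46 XOR 51 = 29
The combined Grundy value is 29.

29


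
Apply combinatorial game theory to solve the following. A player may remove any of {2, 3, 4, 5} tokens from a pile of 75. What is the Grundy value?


The subtraction set is S = {2, 3, 4, 5}.
G(k) = mex{ G(k - s) : s in S, s <= k }. We compute iteratively: G(0) = 0.
G(1) = mex({}) = 0
G(2) = mex({0}) = 1
G(3) = mex({0}) = 1
G(4) = mex({0, 1}) = 2
G(5) = mex({0, 1}) = 2
G(6) = mex({0, 1, 2}) = 3
G(7) = mex({1, 2}) = 0
G(8) = mex({1, 2, 3}) = 0
G(9) = mex({0, 2, 3}) = 1
G(10) = mex({0, 2, 3}) = 1
G(11) = mex({0, 1, 3}) = 2
Observe that G(7)..G(11) = 0, 0, 1, 1, 2 repeats G(0)..G(4) = 0, 0, 1, 1, 2.
For k >= max(S) = 5, G(k) is determined by the previous 5 values G(k-5)..G(k-1); a window of 5 consecutive values has recurred shifted by 7, so by induction G(k + 7) = G(k) for all k >= 0: the sequence is periodic from the start with period 7.
One period: G(0..6) = 0, 0, 1, 1, 2, 2, 3.
75 mod 7 = 5, so G(75) = G(5) = 2.

2


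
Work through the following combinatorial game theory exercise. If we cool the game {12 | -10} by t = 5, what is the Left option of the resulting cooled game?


Original game: {12 | -10} (a switch {a | b} with a > b).
Cooling by t (for t below the temperature (a - b)/2 = 11) taxes each move by t: {a | b} cooled by t is {a - t | b + t}.
Cooling amount: t = 5
Cooled Left option: 12 - 5 = 7
Cooled Right option: -10 + 5 = -5
Cooled game: {7 | -5}
Left option = 7

7


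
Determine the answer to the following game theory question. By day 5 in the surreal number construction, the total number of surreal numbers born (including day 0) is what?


Day 0: {|} = 0 is born. Count = 1.
Day n: the number of surreal numbers born by day n is 2^(n+1) - 1.
By day 0: 2^1 - 1 = 1
By day 1: 2^2 - 1 = 3
By day 2: 2^3 - 1 = 7
By day 3: 2^4 - 1 = 15
By day 4: 2^5 - 1 = 31
By day 5: 2^6 - 1 = 63
By day 5: 63 surreal numbers.

63


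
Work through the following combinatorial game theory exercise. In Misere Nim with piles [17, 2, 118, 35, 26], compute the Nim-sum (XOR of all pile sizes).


We need the XOR (exclusive or) of all pile sizes.
After XOR-ing pile 1 (size 17): 0 XOR 17 = 17
After XOR-ing pile 2 (size 2): 17 XOR 2 = 19
After XOR-ing pile 3 (size 118): 19 XOR 118 = 101
After XOR-ing pile 4 (size 35): 101 XOR 35 = 70
After XOR-ing pile 5 (size 26): 70 XOR 26 = 92
The Nim-value of this position is 92.

92


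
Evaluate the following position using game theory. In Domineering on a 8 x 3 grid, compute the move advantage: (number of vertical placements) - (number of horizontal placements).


Board is 8 x 3 (rows x cols).
Left (vertical) placements: (rows-1) * cols = 7 * 3 = 21
Right (horizontal) placements: rows * (cols-1) = 8 * 2 = 16
Advantage = Left - Right = 21 - 16 = 5

5


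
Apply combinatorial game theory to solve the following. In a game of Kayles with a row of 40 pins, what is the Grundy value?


Kayles: a move removes 1 or 2 adjacent pins from a contiguous row.
Removing pins from a row of k leaves two independent rows (a, b) with a + b = k - 1 (one pin) or a + b = k - 2 (two pins); an end removal gives a = 0.
By Sprague-Grundy, G(k) = mex{ G(a) XOR G(b) } over all these splits. G(0) = 0.
G(1): splits (0,0):0^0=0 -> mex({0}) = 1
G(2): splits (0,1):0^1=1 (0,0):0^0=0 -> mex({0, 1}) = 2
G(3): splits (0,2):0^2=2 (1,1):1^1=0 (0,1):0^1=1 -> mex({0, 1, 2}) = 3
G(4): splits (0,3):0^3=3 (1,2):1^2=3 (0,2):0^2=2 (1,1):1^1=0 -> mex({0, 2, 3}) = 1
G(5): splits (0,4):0^1=1 (1,3):1^3=2 (2,2):2^2=0 (0,3):0^3=3 (1,2):1^2=3 -> mex({0, 1, 2, 3}) = 4
G(6) = mex({0, 1, 2, 4}) = 3
G(7) = mex({0, 1, 3, 4, 5}) = 2
G(8) = mex({0, 2, 3, 5, 6}) = 1
G(9) = mex({0, 1, 2, 3, 6, 7}) = 4
G(10) = mex({0, 1, 3, 4, 5, 7}) = 2
G(11) = mex({0, 1, 2, 3, 4, 5}) = 6
G(12) = mex({0, 1, 2, 3, 5, 6, 7}) = 4
G(13) = mex({0, 2, 3, 4, 6, 7}) = 1
G(14) = mex({0, 1, 4, 5, 6, 7}) = 2
G(15) = mex({0, 1, 2, 3, 4, 5, 6}) = 7
G(16) = mex({0, 2, 3, 5, 6, 7}) = 1
G(17) = mex({0, 1, 2, 3, 5, 6, 7}) = 4
G(18) = mex({0, 1, 2, 4, 5, 6}) = 3
G(19) = mex({0, 1, 3, 4, 5, 7}) = 2
G(20) = mex({0, 2, 3, 4, 5, 6, 7}) = 1
G(21) = mex({0, 1, 2, 3, 5, 6, 7}) = 4
G(22) = mex({0, 1, 2, 3, 4, 5, 7}) = 6
G(23) = mex({0, 1, 2, 3, 4, 5, 6}) = 7
G(24) = mex({0, 1, 2, 3, 5, 6, 7}) = 4
G(25) = mex({0, 2, 3, 4, 6, 7}) = 1
G(26) = mex({0, 1, 3, 4, 5, 6, 7}) = 2
G(27) = mex({0, 1, 2, 3, 4, 5, 6, 7}) = 8
G(28) = mex({0, 1, 2, 3, 4, 6, 7, 8}) = 5
G(29) = mex({0, 1, 2, 3, 5, 6, 7, 8, 9}) = 4
G(30) = mex({0, 1, 2, 3, 4, 5, 6, 9, 10}) = 7
G(31) = mex({0, 1, 3, 4, 5, 7, 10, 11}) = 2
G(32) = mex({0, 2, 3, 4, 5, 6, 7, 9, 11}) = 1
G(33) = mex({0, 1, 2, 3, 4, 5, 6, 7, 9, 12}) = 8
G(34) = mex({0, 1, 2, 3, 4, 5, 7, 8, 11, 12}) = 6
G(35) = mex({0, 1, 2, 3, 4, 5, 6, 8, 9, 10, 11}) = 7
G(36) = mex({0, 1, 2, 3, 5, 6, 7, 9, 10}) = 4
G(37) = mex({0, 2, 3, 4, 6, 7, 9, 10, 11, 12}) = 1
G(38) = mex({0, 1, 3, 4, 5, 6, 7, 9, 10, 11, 12}) = 2
G(39) = mex({0, 1, 2, 4, 5, 6, 7, 9, 10, 12, 14}) = 3
G(40) = mex({0, 2, 3, 4, 6, 7, 11, 12, 14}) = 1
Therefore G(40) = 1.

1


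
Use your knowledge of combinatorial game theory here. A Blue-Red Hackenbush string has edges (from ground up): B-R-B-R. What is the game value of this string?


Edges (from ground): B-R-B-R
By Berlekamp's sign-expansion rule, a Blue-Red Hackenbush stalk has the value of the surreal number whose sign sequence is the edge sequence with B -> + and R -> -.
Sign sequence: +-+-
Trace the sign expansion in the surreal number tree, starting from 0:
Edge 1: B (sign +) -> bounds (0, +inf), value = 1
Edge 2: R (sign -) -> bounds (0, 1), value = 1/2
Edge 3: B (sign +) -> bounds (1/2, 1), value = 3/4
Edge 4: R (sign -) -> bounds (1/2, 3/4), value = 5/8
Game value = 5/8

5/8


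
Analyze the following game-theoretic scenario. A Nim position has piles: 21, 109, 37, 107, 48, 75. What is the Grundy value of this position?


We need the XOR (exclusive or) of all pile sizes.
After XOR-ing pile 1 (size 21): 0 XOR 21 = 21
After XOR-ing pile 2 (size 109): 21 XOR 109 = 120
After XOR-ing pile 3 (size 37): 120 XOR 37 = 93
After XOR-ing pile 4 (size 107): 93 XOR 107 = 54
After XOR-ing pile 5 (size 48): 54 XOR 48 = 6
After XOR-ing pile 6 (size 75): 6 XOR 75 = 77
The Nim-value of this position is 77.

77


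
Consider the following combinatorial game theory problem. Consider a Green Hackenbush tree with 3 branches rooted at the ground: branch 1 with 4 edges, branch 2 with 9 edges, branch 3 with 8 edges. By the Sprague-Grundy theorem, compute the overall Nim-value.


The tree has 3 branches from the ground vertex.
In Green Hackenbush, the Nim-value of a simple path of length k is k.
Branch 1: length 4, Nim-value = 4
Branch 2: length 9, Nim-value = 9
Branch 3: length 8, Nim-value = 8
Total Nim-value = XOR of all branch values:
0 XOR 4 = 4
4 XOR 9 = 13
13 XOR 8 = 5
Nim-value of the tree = 5

5


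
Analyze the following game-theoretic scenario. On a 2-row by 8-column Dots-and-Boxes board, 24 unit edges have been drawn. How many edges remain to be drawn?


Grid: 2 x 8 boxes, i.e. 3 rows and 9 columns of dots.
Horizontal edges: (rows + 1) * cols = 3 * 8 = 24
Vertical edges: rows * (cols + 1) = 2 * 9 = 18
Total edges: 24 + 18 = 42
Edges drawn: 24
Remaining: 42 - 24 = 18

18


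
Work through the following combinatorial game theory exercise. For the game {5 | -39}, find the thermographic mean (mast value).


Game = {5 | -39}, a switch {a | b} with numbers a > b.
Its thermograph has left wall a - t and right wall b + t, which meet at t = (a - b)/2, where both equal (a + b)/2. So the mast (mean value) is at (a + b)/2.
Mean = (5 + (-39))/2 = -34/2 = -17

-17


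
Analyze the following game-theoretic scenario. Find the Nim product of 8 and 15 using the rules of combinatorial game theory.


Nim multiplication is bilinear over XOR: (u XOR v) * w = (u*w) XOR (v*w).
So we split each operand into its bit components and XOR the pairwise Nim products.
8 = 8 (as XOR of powers of 2).
15 = 1 + 2 + 4 + 8 (as XOR of powers of 2).
Using the standard Nim-product table on single bits:
  2*2 = 3,   2*4 = 8,   2*8 = 12,
  4*4 = 6,   4*8 = 11,  8*8 = 13,
and  1*x = x (identity), k*l = l*k (commutative).
Pairwise Nim products:
  8 * 1 = 8
  8 * 2 = 12
  8 * 4 = 11
  8 * 8 = 13
XOR them: 8 XOR 12 XOR 11 XOR 13 = 2.
Result: 8 * 15 = 2 (in Nim).

2


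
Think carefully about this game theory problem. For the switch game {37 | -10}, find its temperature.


The game is {37 | -10}, a switch {a | b} with numbers a > b.
Cooling {a | b} by t gives {a - t | b + t}, which stops being hot when a - t = b + t, i.e. at t = (a - b)/2. So the temperature of a switch is (a - b)/2.
Temperature = (Left option - Right option) / 2
= (37 - (-10)) / 2
= 47 / 2
= 47/2

47/2


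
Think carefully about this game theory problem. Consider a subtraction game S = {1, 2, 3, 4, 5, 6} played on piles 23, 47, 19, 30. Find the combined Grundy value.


Subtraction set: {1, 2, 3, 4, 5, 6}
For this subtraction set, G(n) = n mod 7 (period = max + 1 = 7).
Pile 1 (size 23): G(23) = 23 mod 7 = 2
Pile 2 (size 47): G(47) = 47 mod 7 = 5
Pile 3 (size 19): G(19) = 19 mod 7 = 5
Pile 4 (size 30): G(30) = 30 mod 7 = 2
Total Grundy value = XOR of all: 2 XOR 5 XOR 5 XOR 2 = 0

0


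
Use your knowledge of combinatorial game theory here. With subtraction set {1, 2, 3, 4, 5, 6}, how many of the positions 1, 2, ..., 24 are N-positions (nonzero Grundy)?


Subtraction set S = {1, 2, 3, 4, 5, 6}, so G(n) = n mod 7.
G(n) = 0 when n is a multiple of 7.
Multiples of 7 in [1, 24]: 3
N-positions (nonzero Grundy) = 24 - 3 = 21

21
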